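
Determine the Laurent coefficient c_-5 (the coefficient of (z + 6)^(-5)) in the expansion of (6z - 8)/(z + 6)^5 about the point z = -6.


Step 1: Write the numerator in powers of (z + 6): 6z - 8 = 6(z + 6) + (6*(-6) - 8) = 6(z + 6) - 44
Step 2: Divide by (z + 6)^5: f(z) = -44(z + 6)^(-5) + 6(z + 6)^(-4)
Step 3: This finite sum is the Laurent series of f about z = -6.
Step 4: Coefficient of (z + 6)^(-5) = 6*(-6) - 8 = -44

-44


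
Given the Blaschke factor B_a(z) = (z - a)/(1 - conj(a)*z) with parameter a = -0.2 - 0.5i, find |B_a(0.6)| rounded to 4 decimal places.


Step 1: Numerator z0 - a = 0.6 - (-0.2 - 0.5i) = 0.8 + 0.5i
Step 2: Denominator 1 - conj(a)*z0 = 1 - (-0.2 + 0.5i)*0.6 = 1.12 - 0.3i
Step 3: |z0 - a|^2 = 0.8^2 + 0.5^2 = 0.89; |1 - conj(a)*z0|^2 = 1.12^2 + (-0.3)^2 = 1.3444
Step 4: |B_a(0.6)| = sqrt(0.89 / 1.3444) = sqrt(0.662005)
Step 5: = 0.8136

0.8136


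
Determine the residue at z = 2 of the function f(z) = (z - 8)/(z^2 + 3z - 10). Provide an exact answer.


Step 1: Q(z) = z^2 + 3z - 10 = (z - 2)(z + 5)
Step 2: Q'(z) = 2z + 3
Step 3: Q'(2) = 7, P(2) = -6
Step 4: Res = P(2)/Q'(2) = -6/7 = -6/7

-6/7


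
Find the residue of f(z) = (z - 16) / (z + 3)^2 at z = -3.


Step 1: Pole of order 2 at z = -3
Step 2: Res = lim d/dz [(z + 3)^2 * f(z)] as z -> -3
Step 3: (z + 3)^2 * f(z) = z - 16
Step 4: d/dz[z - 16] = 1

1


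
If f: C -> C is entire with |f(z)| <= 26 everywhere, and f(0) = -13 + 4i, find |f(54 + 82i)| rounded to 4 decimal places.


Step 1: By Liouville's theorem, a bounded entire function is constant.
Step 2: f(z) = f(0) = -13 + 4i for all z.
Step 3: |f(w)| = |-13 + 4i| = sqrt(169 + 16)
Step 4: = 13.6015

13.6015


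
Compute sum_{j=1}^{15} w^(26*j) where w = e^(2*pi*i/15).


Step 1: The sum sum_{j=1}^{n} w^(k*j) equals n if n | k, else 0.
Step 2: Here n = 15, k = 26
Step 3: Does n divide k? 15 | 26 -> False
Step 4: Sum = 0

0


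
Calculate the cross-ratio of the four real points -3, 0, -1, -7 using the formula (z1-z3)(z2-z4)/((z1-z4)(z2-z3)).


Step 1: (z1-z3)(z2-z4) = (-2) * 7 = -14
Step 2: (z1-z4)(z2-z3) = 4 * 1 = 4
Step 3: Cross-ratio = -14/4 = -7/2

-7/2


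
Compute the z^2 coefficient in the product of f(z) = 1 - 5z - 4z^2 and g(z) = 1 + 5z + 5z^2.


Step 1: z^2 term in f*g comes from: (1)*(5z^2) + (-5z)*(5z) + (-4z^2)*(1)
Step 2: = 5 - 25 - 4
Step 3: = -24

-24


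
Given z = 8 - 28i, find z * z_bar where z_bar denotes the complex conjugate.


Step 1: conj(z) = 8 + 28i
Step 2: z * conj(z) = 8^2 + (-28)^2
Step 3: = 64 + 784 = 848

848


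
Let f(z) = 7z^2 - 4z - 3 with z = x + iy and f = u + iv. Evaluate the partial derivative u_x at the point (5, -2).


Step 1: f(z) = 7(x+iy)^2 - 4(x+iy) - 3
Step 2: u = 7(x^2 - y^2) - 4x - 3
Step 3: u_x = 14x - 4
Step 4: At (5, -2): u_x = 70 - 4 = 66

66


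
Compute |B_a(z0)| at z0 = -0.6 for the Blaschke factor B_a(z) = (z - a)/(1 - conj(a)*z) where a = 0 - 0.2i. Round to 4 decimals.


Step 1: Numerator z0 - a = -0.6 - (0 - 0.2i) = -0.6 + 0.2i
Step 2: Denominator 1 - conj(a)*z0 = 1 - (0 + 0.2i)*(-0.6) = 1 + 0.12i
Step 3: |z0 - a|^2 = (-0.6)^2 + 0.2^2 = 0.4; |1 - conj(a)*z0|^2 = 1^2 + 0.12^2 = 1.0144
Step 4: |B_a(-0.6)| = sqrt(0.4 / 1.0144) = sqrt(0.394322)
Step 5: = 0.628

0.628


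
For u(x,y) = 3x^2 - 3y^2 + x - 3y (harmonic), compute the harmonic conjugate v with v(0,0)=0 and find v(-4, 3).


Step 1: v_x = -u_y = 6y + 3
Step 2: v_y = u_x = 6x + 1
Step 3: v = 6xy + 3x + y + C
Step 4: v(0,0) = 0 => C = 0
Step 5: v(-4, 3) = -81

-81


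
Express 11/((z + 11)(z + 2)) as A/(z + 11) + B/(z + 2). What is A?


Step 1: Multiply both sides by (z + 11) and set z = -11
Step 2: A = 11 / (-11 + 2)
Step 3: A = 11 / (-9)
Step 4: A = -11/9

-11/9


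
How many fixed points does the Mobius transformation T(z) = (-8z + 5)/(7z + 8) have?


Step 1: Fixed points satisfy T(z) = z
Step 2: 7z^2 + 16z - 5 = 0
Step 3: Discriminant = 16^2 - 4*7*(-5) = 396
Step 4: Number of fixed points = 2

2


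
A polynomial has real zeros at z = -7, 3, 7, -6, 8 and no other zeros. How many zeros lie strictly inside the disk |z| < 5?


Step 1: Check each root:
  z = -7: |-7| = 7 >= 5
  z = 3: |3| = 3 < 5
  z = 7: |7| = 7 >= 5
  z = -6: |-6| = 6 >= 5
  z = 8: |8| = 8 >= 5
Step 2: Count = 1

1


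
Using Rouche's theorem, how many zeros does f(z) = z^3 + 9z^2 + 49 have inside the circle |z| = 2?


Step 1: On |z| = 2 the three terms have sizes |z^3| = 2^3 = 8, |9z^2| = 9*2^2 = 36, |49| = 49
Step 2: The dominant term is g(z) = 49; let h(z) = z^3 + 9z^2 so f = g + h
Step 3: On |z| = 2: |g| = 49 and |h| <= 8 + 36 = 44
Step 4: Since 49 > 44, |h| < |g| on |z| = 2, so by Rouche f has the same number of zeros as g inside |z| < 2
Step 5: g(z) = 49 is a nonzero constant with no zeros inside |z| < 2. Answer = 0

0


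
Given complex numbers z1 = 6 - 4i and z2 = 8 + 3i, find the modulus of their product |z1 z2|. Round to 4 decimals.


Step 1: |z1| = sqrt(6^2 + (-4)^2) = sqrt(52)
Step 2: |z2| = sqrt(8^2 + 3^2) = sqrt(73)
Step 3: |z1*z2| = |z1|*|z2| = sqrt(52) * sqrt(73) = sqrt(52 * 73) = sqrt(3796)
Step 4: = 61.6117

61.6117


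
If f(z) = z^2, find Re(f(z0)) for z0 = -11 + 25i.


Step 1: z0 = -11 + 25i
Step 2: z0^2 = (-11)^2 - 25^2 - 550i
Step 3: real part = 121 - 625 = -504

-504


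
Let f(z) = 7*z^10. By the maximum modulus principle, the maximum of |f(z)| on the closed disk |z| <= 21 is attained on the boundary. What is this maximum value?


Step 1: On |z| = 21, |f(z)| = 7 * |z|^10 = 7 * 21^10
Step 2: By maximum modulus principle, maximum is on boundary.
Step 3: Maximum = 7 * 16679880978201 = 116759166847407

116759166847407


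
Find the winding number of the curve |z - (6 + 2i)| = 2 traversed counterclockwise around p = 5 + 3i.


Step 1: Center c = (6, 2), radius = 2
Step 2: |p - c|^2 = (-1)^2 + 1^2 = 2
Step 3: r^2 = 4
Step 4: |p-c| < r so winding number = 1

1


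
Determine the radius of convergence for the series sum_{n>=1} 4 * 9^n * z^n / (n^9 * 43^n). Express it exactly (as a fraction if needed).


Step 1: General term a_n = 4 * 9^n / (n^9 * 43^n)
Step 2: By the root test, |a_n|^(1/n) = 4^(1/n) * 9 / (n^(9/n) * 43) -> 9/43 as n -> infinity (since 4^(1/n) -> 1 and n^(9/n) -> 1)
Step 3: R = 1/lim|a_n|^(1/n) = 43/9

43/9


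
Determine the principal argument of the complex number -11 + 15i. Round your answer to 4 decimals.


Step 1: z = -11 + 15i
Step 2: arg(z) = atan2(15, -11)
Step 3: arg(z) = 2.2035

2.2035


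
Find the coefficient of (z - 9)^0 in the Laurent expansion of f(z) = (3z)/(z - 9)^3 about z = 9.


Step 1: Write the numerator in powers of (z - 9): 3z = 3(z - 9) + (3*9 + 0) = 3(z - 9) + 27
Step 2: Divide by (z - 9)^3: f(z) = 27(z - 9)^(-3) + 3(z - 9)^(-2)
Step 3: This finite sum is the Laurent series of f about z = 9.
Step 4: Only the powers -3 and -2 appear, so the coefficient of (z - 9)^0 = 0

0


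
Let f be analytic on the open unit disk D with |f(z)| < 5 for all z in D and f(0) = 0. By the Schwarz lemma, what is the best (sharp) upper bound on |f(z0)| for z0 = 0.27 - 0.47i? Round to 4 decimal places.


Step 1: g = f/5 maps D -> D with g(0) = 0, so by the Schwarz lemma |g(z)| <= |z|, i.e. |f(z)| <= 5|z|; this is sharp (f(z) = 5z).
Step 2: |z0|^2 = 0.27^2 + (-0.47)^2 = 0.2938
Step 3: |z0| = sqrt(0.2938) = 0.542033
Step 4: Best bound = 5 * |z0| = 5 * 0.542033 = 2.7102

2.7102


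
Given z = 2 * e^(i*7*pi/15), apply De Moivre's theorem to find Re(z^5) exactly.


Step 1: By De Moivre's theorem, z^5 = 2^5 * e^(i*5*7*pi/15) = 32 * (cos(7*pi/3) + i*sin(7*pi/3))
Step 2: |z|^5 = 2^5 = 32
Step 3: Reduce the angle mod 2*pi: 7*pi/3 - 2*pi = pi/3
Step 4: cos(pi/3) = 1/2
Step 5: Re(z^5) = 32 * 1/2 = 16

16


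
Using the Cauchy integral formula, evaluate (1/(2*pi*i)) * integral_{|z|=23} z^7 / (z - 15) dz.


Step 1: f(z) = z^7, a = 15 is inside |z| = 23
Step 2: By Cauchy integral formula: (1/(2pi*i)) * integral = f(a)
Step 3: f(15) = 15^7 = 170859375

170859375


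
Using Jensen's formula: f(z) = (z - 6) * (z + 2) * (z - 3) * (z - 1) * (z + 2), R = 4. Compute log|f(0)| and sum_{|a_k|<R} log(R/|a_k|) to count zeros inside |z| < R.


Jensen's formula: (1/2pi)*integral log|f(Re^it)|dt = log|f(0)| + sum_{|a_k|<R} log(R/|a_k|)
Step 1: f(0) = (-6) * 2 * (-3) * (-1) * 2 = -72
Step 2: log|f(0)| = log|6| + log|-2| + log|3| + log|1| + log|-2| = 4.2767
Step 3: Zeros inside |z| < 4: -2, 3, 1, -2
Step 4: Jensen sum = log(4/2) + log(4/3) + log(4/1) + log(4/2) = 3.0603
Step 5: n(R) = number of terms in the Jensen sum = count of zeros inside |z| < 4 = 4

4


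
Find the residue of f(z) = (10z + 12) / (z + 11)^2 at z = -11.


Step 1: Pole of order 2 at z = -11
Step 2: Res = lim d/dz [(z + 11)^2 * f(z)] as z -> -11
Step 3: (z + 11)^2 * f(z) = 10z + 12
Step 4: d/dz[10z + 12] = 10

10


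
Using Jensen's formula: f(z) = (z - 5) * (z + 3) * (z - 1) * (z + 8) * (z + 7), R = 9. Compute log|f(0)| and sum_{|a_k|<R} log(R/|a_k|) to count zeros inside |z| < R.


Jensen's formula: (1/2pi)*integral log|f(Re^it)|dt = log|f(0)| + sum_{|a_k|<R} log(R/|a_k|)
Step 1: f(0) = (-5) * 3 * (-1) * 8 * 7 = 840
Step 2: log|f(0)| = log|5| + log|-3| + log|1| + log|-8| + log|-7| = 6.7334
Step 3: Zeros inside |z| < 9: 5, -3, 1, -8, -7
Step 4: Jensen sum = log(9/5) + log(9/3) + log(9/1) + log(9/8) + log(9/7) = 4.2527
Step 5: n(R) = number of terms in the Jensen sum = count of zeros inside |z| < 9 = 5

5


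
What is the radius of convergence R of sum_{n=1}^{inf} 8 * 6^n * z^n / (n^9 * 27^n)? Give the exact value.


Step 1: General term a_n = 8 * 6^n / (n^9 * 27^n)
Step 2: By the root test, |a_n|^(1/n) = 8^(1/n) * 6 / (n^(9/n) * 27) -> 6/27 as n -> infinity (since 8^(1/n) -> 1 and n^(9/n) -> 1)
Step 3: R = 1/lim|a_n|^(1/n) = 27/6 = 9/2

9/2


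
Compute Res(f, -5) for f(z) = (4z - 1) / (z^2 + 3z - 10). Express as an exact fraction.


Step 1: Q(z) = z^2 + 3z - 10 = (z + 5)(z - 2)
Step 2: Q'(z) = 2z + 3
Step 3: Q'(-5) = -7, P(-5) = -21
Step 4: Res = P(-5)/Q'(-5) = -21/(-7) = 3

3


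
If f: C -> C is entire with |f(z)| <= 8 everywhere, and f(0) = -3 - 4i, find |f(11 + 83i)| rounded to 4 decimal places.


Step 1: By Liouville's theorem, a bounded entire function is constant.
Step 2: f(z) = f(0) = -3 - 4i for all z.
Step 3: |f(w)| = |-3 - 4i| = sqrt(9 + 16)
Step 4: = 5.0

5.0


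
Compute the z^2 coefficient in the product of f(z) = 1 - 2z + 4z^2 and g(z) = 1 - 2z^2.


Step 1: z^2 term in f*g comes from: (1)*(-2z^2) + (-2z)*(0) + (4z^2)*(1)
Step 2: = -2 + 0 + 4
Step 3: = 2

2


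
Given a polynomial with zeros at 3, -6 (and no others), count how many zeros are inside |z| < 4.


Step 1: Check each root:
  z = 3: |3| = 3 < 4
  z = -6: |-6| = 6 >= 4
Step 2: Count = 1

1


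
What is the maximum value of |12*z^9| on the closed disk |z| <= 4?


Step 1: On |z| = 4, |f(z)| = 12 * |z|^9 = 12 * 4^9
Step 2: By maximum modulus principle, maximum is on boundary.
Step 3: Maximum = 12 * 262144 = 3145728

3145728


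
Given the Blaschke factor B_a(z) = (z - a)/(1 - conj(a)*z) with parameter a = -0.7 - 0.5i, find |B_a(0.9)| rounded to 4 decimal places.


Step 1: Numerator z0 - a = 0.9 - (-0.7 - 0.5i) = 1.6 + 0.5i
Step 2: Denominator 1 - conj(a)*z0 = 1 - (-0.7 + 0.5i)*0.9 = 1.63 - 0.45i
Step 3: |z0 - a|^2 = 1.6^2 + 0.5^2 = 2.81; |1 - conj(a)*z0|^2 = 1.63^2 + (-0.45)^2 = 2.8594
Step 4: |B_a(0.9)| = sqrt(2.81 / 2.8594) = sqrt(0.982724)
Step 5: = 0.9913

0.9913


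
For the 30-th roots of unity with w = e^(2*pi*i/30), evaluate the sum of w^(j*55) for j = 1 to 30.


Step 1: The sum sum_{j=1}^{n} w^(k*j) equals n if n | k, else 0.
Step 2: Here n = 30, k = 55
Step 3: Does n divide k? 30 | 55 -> False
Step 4: Sum = 0

0


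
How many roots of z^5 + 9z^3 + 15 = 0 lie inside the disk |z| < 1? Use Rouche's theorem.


Step 1: On |z| = 1 the three terms have sizes |z^5| = 1^5 = 1, |9z^3| = 9*1^3 = 9, |15| = 15
Step 2: The dominant term is g(z) = 15; let h(z) = z^5 + 9z^3 so f = g + h
Step 3: On |z| = 1: |g| = 15 and |h| <= 1 + 9 = 10
Step 4: Since 15 > 10, |h| < |g| on |z| = 1, so by Rouche f has the same number of zeros as g inside |z| < 1
Step 5: g(z) = 15 is a nonzero constant with no zeros inside |z| < 1. Answer = 0

0


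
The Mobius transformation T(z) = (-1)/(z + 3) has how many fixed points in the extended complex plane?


Step 1: Fixed points satisfy T(z) = z
Step 2: z^2 + 3z + 1 = 0
Step 3: Discriminant = 3^2 - 4*1*1 = 5
Step 4: Number of fixed points = 2

2


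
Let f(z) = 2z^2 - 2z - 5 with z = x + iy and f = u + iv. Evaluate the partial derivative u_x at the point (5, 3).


Step 1: f(z) = 2(x+iy)^2 - 2(x+iy) - 5
Step 2: u = 2(x^2 - y^2) - 2x - 5
Step 3: u_x = 4x - 2
Step 4: At (5, 3): u_x = 20 - 2 = 18

18


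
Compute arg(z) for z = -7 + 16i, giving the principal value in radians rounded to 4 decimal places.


Step 1: z = -7 + 16i
Step 2: arg(z) = atan2(16, -7)
Step 3: arg(z) = 1.9832

1.9832


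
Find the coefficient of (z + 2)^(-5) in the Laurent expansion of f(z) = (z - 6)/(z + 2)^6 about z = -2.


Step 1: Write the numerator in powers of (z + 2): z - 6 = (z + 2) + (1*(-2) - 6) = (z + 2) - 8
Step 2: Divide by (z + 2)^6: f(z) = -8(z + 2)^(-6) + (z + 2)^(-5)
Step 3: This finite sum is the Laurent series of f about z = -2.
Step 4: Coefficient of (z + 2)^(-5) = coefficient of (z + 2) in the re-centred numerator = 1

1


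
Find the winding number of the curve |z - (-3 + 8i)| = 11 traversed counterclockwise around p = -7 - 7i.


Step 1: Center c = (-3, 8), radius = 11
Step 2: |p - c|^2 = (-4)^2 + (-15)^2 = 241
Step 3: r^2 = 121
Step 4: |p-c| > r so winding number = 0

0


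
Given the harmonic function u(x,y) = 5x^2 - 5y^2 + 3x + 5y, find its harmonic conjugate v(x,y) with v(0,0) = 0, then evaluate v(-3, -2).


Step 1: v_x = -u_y = 10y - 5
Step 2: v_y = u_x = 10x + 3
Step 3: v = 10xy - 5x + 3y + C
Step 4: v(0,0) = 0 => C = 0
Step 5: v(-3, -2) = 69

69


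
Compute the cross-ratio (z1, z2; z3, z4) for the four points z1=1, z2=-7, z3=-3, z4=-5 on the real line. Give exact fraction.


Step 1: (z1-z3)(z2-z4) = 4 * (-2) = -8
Step 2: (z1-z4)(z2-z3) = 6 * (-4) = -24
Step 3: Cross-ratio = 8/24 = 1/3

1/3


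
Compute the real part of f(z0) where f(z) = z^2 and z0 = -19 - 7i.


Step 1: z0 = -19 - 7i
Step 2: z0^2 = (-19)^2 - (-7)^2 + 266i
Step 3: real part = 361 - 49 = 312

312


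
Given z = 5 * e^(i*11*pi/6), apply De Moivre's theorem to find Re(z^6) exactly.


Step 1: By De Moivre's theorem, z^6 = 5^6 * e^(i*6*11*pi/6) = 15625 * (cos(11*pi) + i*sin(11*pi))
Step 2: |z|^6 = 5^6 = 15625
Step 3: Reduce the angle mod 2*pi: 11*pi - 10*pi = pi
Step 4: cos(pi) = -1
Step 5: Re(z^6) = 15625 * (-1) = -15625

-15625


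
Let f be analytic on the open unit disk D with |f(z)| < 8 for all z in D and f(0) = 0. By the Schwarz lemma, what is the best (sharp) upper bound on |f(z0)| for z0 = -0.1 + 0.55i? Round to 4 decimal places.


Step 1: g = f/8 maps D -> D with g(0) = 0, so by the Schwarz lemma |g(z)| <= |z|, i.e. |f(z)| <= 8|z|; this is sharp (f(z) = 8z).
Step 2: |z0|^2 = (-0.1)^2 + 0.55^2 = 0.3125
Step 3: |z0| = sqrt(0.3125) = 0.559017
Step 4: Best bound = 8 * |z0| = 8 * 0.559017 = 4.4721

4.4721


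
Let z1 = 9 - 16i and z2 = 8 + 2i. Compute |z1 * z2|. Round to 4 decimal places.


Step 1: |z1| = sqrt(9^2 + (-16)^2) = sqrt(337)
Step 2: |z2| = sqrt(8^2 + 2^2) = sqrt(68)
Step 3: |z1*z2| = |z1|*|z2| = sqrt(337) * sqrt(68) = sqrt(337 * 68) = sqrt(22916)
Step 4: = 151.3803

151.3803


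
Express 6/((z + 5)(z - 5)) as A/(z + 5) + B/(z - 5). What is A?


Step 1: Multiply both sides by (z + 5) and set z = -5
Step 2: A = 6 / (-5 - 5)
Step 3: A = 6 / (-10)
Step 4: A = -3/5

-3/5


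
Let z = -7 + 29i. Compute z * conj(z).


Step 1: conj(z) = -7 - 29i
Step 2: z * conj(z) = (-7)^2 + 29^2
Step 3: = 49 + 841 = 890

890


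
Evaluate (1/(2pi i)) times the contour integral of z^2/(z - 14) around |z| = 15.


Step 1: f(z) = z^2, a = 14 is inside |z| = 15
Step 2: By Cauchy integral formula: (1/(2pi*i)) * integral = f(a)
Step 3: f(14) = 14^2 = 196

196


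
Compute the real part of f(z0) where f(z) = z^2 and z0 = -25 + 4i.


Step 1: z0 = -25 + 4i
Step 2: z0^2 = (-25)^2 - 4^2 - 200i
Step 3: real part = 625 - 16 = 609

609


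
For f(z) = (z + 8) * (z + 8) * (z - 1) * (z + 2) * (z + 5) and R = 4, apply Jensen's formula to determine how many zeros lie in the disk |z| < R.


Jensen's formula: (1/2pi)*integral log|f(Re^it)|dt = log|f(0)| + sum_{|a_k|<R} log(R/|a_k|)
Step 1: f(0) = 8 * 8 * (-1) * 2 * 5 = -640
Step 2: log|f(0)| = log|-8| + log|-8| + log|1| + log|-2| + log|-5| = 6.4615
Step 3: Zeros inside |z| < 4: 1, -2
Step 4: Jensen sum = log(4/1) + log(4/2) = 2.0794
Step 5: n(R) = number of terms in the Jensen sum = count of zeros inside |z| < 4 = 2

2


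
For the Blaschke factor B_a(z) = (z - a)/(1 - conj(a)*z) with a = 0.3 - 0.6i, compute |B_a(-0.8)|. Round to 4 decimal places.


Step 1: Numerator z0 - a = -0.8 - (0.3 - 0.6i) = -1.1 + 0.6i
Step 2: Denominator 1 - conj(a)*z0 = 1 - (0.3 + 0.6i)*(-0.8) = 1.24 + 0.48i
Step 3: |z0 - a|^2 = (-1.1)^2 + 0.6^2 = 1.57; |1 - conj(a)*z0|^2 = 1.24^2 + 0.48^2 = 1.768
Step 4: |B_a(-0.8)| = sqrt(1.57 / 1.768) = sqrt(0.888009)
Step 5: = 0.9423

0.9423


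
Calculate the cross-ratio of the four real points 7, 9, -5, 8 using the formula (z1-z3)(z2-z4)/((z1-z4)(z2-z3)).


Step 1: (z1-z3)(z2-z4) = 12 * 1 = 12
Step 2: (z1-z4)(z2-z3) = (-1) * 14 = -14
Step 3: Cross-ratio = -12/14 = -6/7

-6/7


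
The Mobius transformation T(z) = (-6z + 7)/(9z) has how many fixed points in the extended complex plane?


Step 1: Fixed points satisfy T(z) = z
Step 2: 9z^2 + 6z - 7 = 0
Step 3: Discriminant = 6^2 - 4*9*(-7) = 288
Step 4: Number of fixed points = 2

2


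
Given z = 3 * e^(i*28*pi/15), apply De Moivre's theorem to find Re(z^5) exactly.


Step 1: By De Moivre's theorem, z^5 = 3^5 * e^(i*5*28*pi/15) = 243 * (cos(28*pi/3) + i*sin(28*pi/3))
Step 2: |z|^5 = 3^5 = 243
Step 3: Reduce the angle mod 2*pi: 28*pi/3 - 8*pi = 4*pi/3
Step 4: cos(4*pi/3) = -1/2
Step 5: Re(z^5) = 243 * (-1/2) = -243/2

-243/2


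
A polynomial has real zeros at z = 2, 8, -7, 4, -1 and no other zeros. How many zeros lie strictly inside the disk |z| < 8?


Step 1: Check each root:
  z = 2: |2| = 2 < 8
  z = 8: |8| = 8 >= 8
  z = -7: |-7| = 7 < 8
  z = 4: |4| = 4 < 8
  z = -1: |-1| = 1 < 8
Step 2: Count = 4

4


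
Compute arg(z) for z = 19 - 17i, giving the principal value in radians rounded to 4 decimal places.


Step 1: z = 19 - 17i
Step 2: arg(z) = atan2(-17, 19)
Step 3: arg(z) = -0.7299

-0.7299


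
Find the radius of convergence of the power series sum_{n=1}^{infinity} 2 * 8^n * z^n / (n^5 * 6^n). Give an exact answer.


Step 1: General term a_n = 2 * 8^n / (n^5 * 6^n)
Step 2: By the root test, |a_n|^(1/n) = 2^(1/n) * 8 / (n^(5/n) * 6) -> 8/6 as n -> infinity (since 2^(1/n) -> 1 and n^(5/n) -> 1)
Step 3: R = 1/lim|a_n|^(1/n) = 6/8 = 3/4

3/4


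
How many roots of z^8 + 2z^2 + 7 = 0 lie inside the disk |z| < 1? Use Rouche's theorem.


Step 1: On |z| = 1 the three terms have sizes |z^8| = 1^8 = 1, |2z^2| = 2*1^2 = 2, |7| = 7
Step 2: The dominant term is g(z) = 7; let h(z) = z^8 + 2z^2 so f = g + h
Step 3: On |z| = 1: |g| = 7 and |h| <= 1 + 2 = 3
Step 4: Since 7 > 3, |h| < |g| on |z| = 1, so by Rouche f has the same number of zeros as g inside |z| < 1
Step 5: g(z) = 7 is a nonzero constant with no zeros inside |z| < 1. Answer = 0

0


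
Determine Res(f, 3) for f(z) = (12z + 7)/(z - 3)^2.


Step 1: Pole of order 2 at z = 3
Step 2: Res = lim d/dz [(z - 3)^2 * f(z)] as z -> 3
Step 3: (z - 3)^2 * f(z) = 12z + 7
Step 4: d/dz[12z + 7] = 12

12


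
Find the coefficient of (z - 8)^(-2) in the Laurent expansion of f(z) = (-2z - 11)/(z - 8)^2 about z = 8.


Step 1: Write the numerator in powers of (z - 8): -2z - 11 = -2(z - 8) + (-2*8 - 11) = -2(z - 8) - 27
Step 2: Divide by (z - 8)^2: f(z) = -27(z - 8)^(-2) - 2(z - 8)^(-1)
Step 3: This finite sum is the Laurent series of f about z = 8.
Step 4: Coefficient of (z - 8)^(-2) = -2*8 - 11 = -27

-27


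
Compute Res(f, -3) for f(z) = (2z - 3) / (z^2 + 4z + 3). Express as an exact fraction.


Step 1: Q(z) = z^2 + 4z + 3 = (z + 3)(z + 1)
Step 2: Q'(z) = 2z + 4
Step 3: Q'(-3) = -2, P(-3) = -9
Step 4: Res = P(-3)/Q'(-3) = -9/(-2) = 9/2

9/2


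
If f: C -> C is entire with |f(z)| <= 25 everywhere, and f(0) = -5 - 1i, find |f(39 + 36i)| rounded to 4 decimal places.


Step 1: By Liouville's theorem, a bounded entire function is constant.
Step 2: f(z) = f(0) = -5 - 1i for all z.
Step 3: |f(w)| = |-5 - 1i| = sqrt(25 + 1)
Step 4: = 5.099

5.099


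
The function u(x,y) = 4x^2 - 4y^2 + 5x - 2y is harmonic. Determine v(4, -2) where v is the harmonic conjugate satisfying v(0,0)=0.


Step 1: v_x = -u_y = 8y + 2
Step 2: v_y = u_x = 8x + 5
Step 3: v = 8xy + 2x + 5y + C
Step 4: v(0,0) = 0 => C = 0
Step 5: v(4, -2) = -66

-66


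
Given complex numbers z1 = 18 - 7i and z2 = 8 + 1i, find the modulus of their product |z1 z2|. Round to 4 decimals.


Step 1: |z1| = sqrt(18^2 + (-7)^2) = sqrt(373)
Step 2: |z2| = sqrt(8^2 + 1^2) = sqrt(65)
Step 3: |z1*z2| = |z1|*|z2| = sqrt(373) * sqrt(65) = sqrt(373 * 65) = sqrt(24245)
Step 4: = 155.7081

155.7081


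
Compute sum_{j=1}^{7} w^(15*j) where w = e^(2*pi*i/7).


Step 1: The sum sum_{j=1}^{n} w^(k*j) equals n if n | k, else 0.
Step 2: Here n = 7, k = 15
Step 3: Does n divide k? 7 | 15 -> False
Step 4: Sum = 0

0


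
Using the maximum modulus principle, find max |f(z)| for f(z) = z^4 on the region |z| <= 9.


Step 1: On |z| = 9, |f(z)| = |z|^4 = 9^4
Step 2: By maximum modulus principle, maximum is on boundary.
Step 3: Maximum = 6561 = 6561

6561


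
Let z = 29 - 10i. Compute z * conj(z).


Step 1: conj(z) = 29 + 10i
Step 2: z * conj(z) = 29^2 + (-10)^2
Step 3: = 841 + 100 = 941

941


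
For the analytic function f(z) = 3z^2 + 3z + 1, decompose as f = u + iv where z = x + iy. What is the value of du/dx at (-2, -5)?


Step 1: f(z) = 3(x+iy)^2 + 3(x+iy) + 1
Step 2: u = 3(x^2 - y^2) + 3x + 1
Step 3: u_x = 6x + 3
Step 4: At (-2, -5): u_x = -12 + 3 = -9

-9


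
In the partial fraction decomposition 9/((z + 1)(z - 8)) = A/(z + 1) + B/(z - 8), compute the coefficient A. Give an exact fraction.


Step 1: Multiply both sides by (z + 1) and set z = -1
Step 2: A = 9 / (-1 - 8)
Step 3: A = 9 / (-9)
Step 4: A = -1

-1


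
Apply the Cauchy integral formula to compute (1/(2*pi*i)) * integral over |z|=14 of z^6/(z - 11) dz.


Step 1: f(z) = z^6, a = 11 is inside |z| = 14
Step 2: By Cauchy integral formula: (1/(2pi*i)) * integral = f(a)
Step 3: f(11) = 11^6 = 1771561

1771561


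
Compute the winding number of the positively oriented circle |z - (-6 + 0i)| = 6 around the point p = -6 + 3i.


Step 1: Center c = (-6, 0), radius = 6
Step 2: |p - c|^2 = 0^2 + 3^2 = 9
Step 3: r^2 = 36
Step 4: |p-c| < r so winding number = 1

1


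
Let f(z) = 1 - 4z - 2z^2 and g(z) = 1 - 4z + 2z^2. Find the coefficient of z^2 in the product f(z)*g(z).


Step 1: z^2 term in f*g comes from: (1)*(2z^2) + (-4z)*(-4z) + (-2z^2)*(1)
Step 2: = 2 + 16 - 2
Step 3: = 16

16


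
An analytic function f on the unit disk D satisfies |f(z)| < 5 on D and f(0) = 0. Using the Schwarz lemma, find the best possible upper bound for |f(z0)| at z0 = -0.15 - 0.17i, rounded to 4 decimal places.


Step 1: g = f/5 maps D -> D with g(0) = 0, so by the Schwarz lemma |g(z)| <= |z|, i.e. |f(z)| <= 5|z|; this is sharp (f(z) = 5z).
Step 2: |z0|^2 = (-0.15)^2 + (-0.17)^2 = 0.0514
Step 3: |z0| = sqrt(0.0514) = 0.226716
Step 4: Best bound = 5 * |z0| = 5 * 0.226716 = 1.1336

1.1336


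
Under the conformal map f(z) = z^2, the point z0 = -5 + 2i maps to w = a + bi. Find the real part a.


Step 1: z0 = -5 + 2i
Step 2: z0^2 = (-5)^2 - 2^2 - 20i
Step 3: real part = 25 - 4 = 21

21


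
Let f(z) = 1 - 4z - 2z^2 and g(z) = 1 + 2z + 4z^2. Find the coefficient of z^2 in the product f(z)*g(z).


Step 1: z^2 term in f*g comes from: (1)*(4z^2) + (-4z)*(2z) + (-2z^2)*(1)
Step 2: = 4 - 8 - 2
Step 3: = -6

-6


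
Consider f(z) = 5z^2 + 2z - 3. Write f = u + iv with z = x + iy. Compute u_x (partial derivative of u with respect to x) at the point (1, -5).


Step 1: f(z) = 5(x+iy)^2 + 2(x+iy) - 3
Step 2: u = 5(x^2 - y^2) + 2x - 3
Step 3: u_x = 10x + 2
Step 4: At (1, -5): u_x = 10 + 2 = 12

12


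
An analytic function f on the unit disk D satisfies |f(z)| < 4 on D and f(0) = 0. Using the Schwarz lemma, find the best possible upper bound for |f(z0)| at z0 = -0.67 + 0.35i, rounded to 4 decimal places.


Step 1: g = f/4 maps D -> D with g(0) = 0, so by the Schwarz lemma |g(z)| <= |z|, i.e. |f(z)| <= 4|z|; this is sharp (f(z) = 4z).
Step 2: |z0|^2 = (-0.67)^2 + 0.35^2 = 0.5714
Step 3: |z0| = sqrt(0.5714) = 0.75591
Step 4: Best bound = 4 * |z0| = 4 * 0.75591 = 3.0236

3.0236


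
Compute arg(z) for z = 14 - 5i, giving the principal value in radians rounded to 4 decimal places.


Step 1: z = 14 - 5i
Step 2: arg(z) = atan2(-5, 14)
Step 3: arg(z) = -0.343

-0.343


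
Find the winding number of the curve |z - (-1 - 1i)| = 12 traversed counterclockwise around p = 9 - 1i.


Step 1: Center c = (-1, -1), radius = 12
Step 2: |p - c|^2 = 10^2 + 0^2 = 100
Step 3: r^2 = 144
Step 4: |p-c| < r so winding number = 1

1


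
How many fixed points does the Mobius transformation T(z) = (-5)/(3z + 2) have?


Step 1: Fixed points satisfy T(z) = z
Step 2: 3z^2 + 2z + 5 = 0
Step 3: Discriminant = 2^2 - 4*3*5 = -56
Step 4: Number of fixed points = 2

2


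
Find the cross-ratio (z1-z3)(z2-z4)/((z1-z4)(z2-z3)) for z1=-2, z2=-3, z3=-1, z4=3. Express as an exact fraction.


Step 1: (z1-z3)(z2-z4) = (-1) * (-6) = 6
Step 2: (z1-z4)(z2-z3) = (-5) * (-2) = 10
Step 3: Cross-ratio = 6/10 = 3/5

3/5


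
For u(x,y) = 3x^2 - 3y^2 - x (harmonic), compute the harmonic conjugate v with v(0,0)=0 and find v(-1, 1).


Step 1: v_x = -u_y = 6y + 0
Step 2: v_y = u_x = 6x - 1
Step 3: v = 6xy - y + C
Step 4: v(0,0) = 0 => C = 0
Step 5: v(-1, 1) = -7

-7


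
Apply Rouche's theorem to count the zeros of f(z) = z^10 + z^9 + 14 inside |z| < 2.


Step 1: On |z| = 2 the three terms have sizes |z^10| = 2^10 = 1024, |z^9| = 2^9 = 512, |14| = 14
Step 2: The dominant term is g(z) = z^10; let h(z) = z^9 + 14 so f = g + h
Step 3: On |z| = 2: |g| = 1024 and |h| <= 512 + 14 = 526
Step 4: Since 1024 > 526, |h| < |g| on |z| = 2, so by Rouche f has the same number of zeros as g inside |z| < 2
Step 5: g(z) = z^10 has 10 zeros (all at the origin) inside |z| < 2. Answer = 10

10


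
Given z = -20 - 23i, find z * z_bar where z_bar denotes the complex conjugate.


Step 1: conj(z) = -20 + 23i
Step 2: z * conj(z) = (-20)^2 + (-23)^2
Step 3: = 400 + 529 = 929

929


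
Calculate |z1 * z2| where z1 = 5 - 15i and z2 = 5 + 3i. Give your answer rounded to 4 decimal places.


Step 1: |z1| = sqrt(5^2 + (-15)^2) = sqrt(250)
Step 2: |z2| = sqrt(5^2 + 3^2) = sqrt(34)
Step 3: |z1*z2| = |z1|*|z2| = sqrt(250) * sqrt(34) = sqrt(250 * 34) = sqrt(8500)
Step 4: = 92.1954

92.1954


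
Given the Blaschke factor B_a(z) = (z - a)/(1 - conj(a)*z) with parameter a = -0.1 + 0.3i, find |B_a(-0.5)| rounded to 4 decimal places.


Step 1: Numerator z0 - a = -0.5 - (-0.1 + 0.3i) = -0.4 - 0.3i
Step 2: Denominator 1 - conj(a)*z0 = 1 - (-0.1 - 0.3i)*(-0.5) = 0.95 - 0.15i
Step 3: |z0 - a|^2 = (-0.4)^2 + (-0.3)^2 = 0.25; |1 - conj(a)*z0|^2 = 0.95^2 + (-0.15)^2 = 0.925
Step 4: |B_a(-0.5)| = sqrt(0.25 / 0.925) = sqrt(0.27027)
Step 5: = 0.5199

0.5199


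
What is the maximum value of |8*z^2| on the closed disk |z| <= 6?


Step 1: On |z| = 6, |f(z)| = 8 * |z|^2 = 8 * 6^2
Step 2: By maximum modulus principle, maximum is on boundary.
Step 3: Maximum = 8 * 36 = 288

288


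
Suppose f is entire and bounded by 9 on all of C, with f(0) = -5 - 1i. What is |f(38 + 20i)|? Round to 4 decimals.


Step 1: By Liouville's theorem, a bounded entire function is constant.
Step 2: f(z) = f(0) = -5 - 1i for all z.
Step 3: |f(w)| = |-5 - 1i| = sqrt(25 + 1)
Step 4: = 5.099

5.099


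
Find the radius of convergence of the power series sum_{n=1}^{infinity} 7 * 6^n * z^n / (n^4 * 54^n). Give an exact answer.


Step 1: General term a_n = 7 * 6^n / (n^4 * 54^n)
Step 2: By the root test, |a_n|^(1/n) = 7^(1/n) * 6 / (n^(4/n) * 54) -> 6/54 as n -> infinity (since 7^(1/n) -> 1 and n^(4/n) -> 1)
Step 3: R = 1/lim|a_n|^(1/n) = 54/6 = 9

9


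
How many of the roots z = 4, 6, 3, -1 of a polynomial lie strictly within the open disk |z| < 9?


Step 1: Check each root:
  z = 4: |4| = 4 < 9
  z = 6: |6| = 6 < 9
  z = 3: |3| = 3 < 9
  z = -1: |-1| = 1 < 9
Step 2: Count = 4

4


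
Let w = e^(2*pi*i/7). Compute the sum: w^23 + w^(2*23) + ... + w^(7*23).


Step 1: The sum sum_{j=1}^{n} w^(k*j) equals n if n | k, else 0.
Step 2: Here n = 7, k = 23
Step 3: Does n divide k? 7 | 23 -> False
Step 4: Sum = 0

0


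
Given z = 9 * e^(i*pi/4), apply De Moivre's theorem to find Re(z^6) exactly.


Step 1: By De Moivre's theorem, z^6 = 9^6 * e^(i*6*pi/4) = 531441 * (cos(3*pi/2) + i*sin(3*pi/2))
Step 2: |z|^6 = 9^6 = 531441
Step 3: The angle 3*pi/2 already lies in [0, 2*pi)
Step 4: cos(3*pi/2) = 0
Step 5: Re(z^6) = 531441 * 0 = 0

0


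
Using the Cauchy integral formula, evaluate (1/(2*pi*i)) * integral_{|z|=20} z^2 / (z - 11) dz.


Step 1: f(z) = z^2, a = 11 is inside |z| = 20
Step 2: By Cauchy integral formula: (1/(2pi*i)) * integral = f(a)
Step 3: f(11) = 11^2 = 121

121


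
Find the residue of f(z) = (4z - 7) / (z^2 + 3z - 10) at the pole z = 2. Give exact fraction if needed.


Step 1: Q(z) = z^2 + 3z - 10 = (z - 2)(z + 5)
Step 2: Q'(z) = 2z + 3
Step 3: Q'(2) = 7, P(2) = 1
Step 4: Res = P(2)/Q'(2) = 1/7 = 1/7

1/7


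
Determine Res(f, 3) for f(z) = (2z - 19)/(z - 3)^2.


Step 1: Pole of order 2 at z = 3
Step 2: Res = lim d/dz [(z - 3)^2 * f(z)] as z -> 3
Step 3: (z - 3)^2 * f(z) = 2z - 19
Step 4: d/dz[2z - 19] = 2

2


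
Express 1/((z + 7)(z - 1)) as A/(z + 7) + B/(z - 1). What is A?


Step 1: Multiply both sides by (z + 7) and set z = -7
Step 2: A = 1 / (-7 - 1)
Step 3: A = 1 / (-8)
Step 4: A = -1/8

-1/8


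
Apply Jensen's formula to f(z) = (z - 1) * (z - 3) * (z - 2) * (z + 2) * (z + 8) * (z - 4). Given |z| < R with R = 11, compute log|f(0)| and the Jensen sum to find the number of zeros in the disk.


Jensen's formula: (1/2pi)*integral log|f(Re^it)|dt = log|f(0)| + sum_{|a_k|<R} log(R/|a_k|)
Step 1: f(0) = (-1) * (-3) * (-2) * 2 * 8 * (-4) = 384
Step 2: log|f(0)| = log|1| + log|3| + log|2| + log|-2| + log|-8| + log|4| = 5.9506
Step 3: Zeros inside |z| < 11: 1, 3, 2, -2, -8, 4
Step 4: Jensen sum = log(11/1) + log(11/3) + log(11/2) + log(11/2) + log(11/8) + log(11/4) = 8.4367
Step 5: n(R) = number of terms in the Jensen sum = count of zeros inside |z| < 11 = 6

6


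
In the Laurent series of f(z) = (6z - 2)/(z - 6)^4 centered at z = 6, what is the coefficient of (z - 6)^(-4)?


Step 1: Write the numerator in powers of (z - 6): 6z - 2 = 6(z - 6) + (6*6 - 2) = 6(z - 6) + 34
Step 2: Divide by (z - 6)^4: f(z) = 34(z - 6)^(-4) + 6(z - 6)^(-3)
Step 3: This finite sum is the Laurent series of f about z = 6.
Step 4: Coefficient of (z - 6)^(-4) = 6*6 - 2 = 34

34


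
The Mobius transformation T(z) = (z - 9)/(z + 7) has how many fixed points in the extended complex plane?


Step 1: Fixed points satisfy T(z) = z
Step 2: z^2 + 6z + 9 = 0
Step 3: Discriminant = 6^2 - 4*1*9 = 0
Step 4: Number of fixed points = 1

1


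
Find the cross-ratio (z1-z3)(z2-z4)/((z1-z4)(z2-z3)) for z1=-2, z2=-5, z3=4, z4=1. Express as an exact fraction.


Step 1: (z1-z3)(z2-z4) = (-6) * (-6) = 36
Step 2: (z1-z4)(z2-z3) = (-3) * (-9) = 27
Step 3: Cross-ratio = 36/27 = 4/3

4/3


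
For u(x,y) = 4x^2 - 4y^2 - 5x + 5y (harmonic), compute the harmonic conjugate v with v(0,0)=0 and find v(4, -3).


Step 1: v_x = -u_y = 8y - 5
Step 2: v_y = u_x = 8x - 5
Step 3: v = 8xy - 5x - 5y + C
Step 4: v(0,0) = 0 => C = 0
Step 5: v(4, -3) = -101

-101


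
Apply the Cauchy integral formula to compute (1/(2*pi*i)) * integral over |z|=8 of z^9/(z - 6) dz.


Step 1: f(z) = z^9, a = 6 is inside |z| = 8
Step 2: By Cauchy integral formula: (1/(2pi*i)) * integral = f(a)
Step 3: f(6) = 6^9 = 10077696

10077696


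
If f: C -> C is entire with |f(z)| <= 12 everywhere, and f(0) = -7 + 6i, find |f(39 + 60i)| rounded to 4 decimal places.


Step 1: By Liouville's theorem, a bounded entire function is constant.
Step 2: f(z) = f(0) = -7 + 6i for all z.
Step 3: |f(w)| = |-7 + 6i| = sqrt(49 + 36)
Step 4: = 9.2195

9.2195


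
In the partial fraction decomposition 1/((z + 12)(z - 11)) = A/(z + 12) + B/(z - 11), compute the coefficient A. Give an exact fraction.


Step 1: Multiply both sides by (z + 12) and set z = -12
Step 2: A = 1 / (-12 - 11)
Step 3: A = 1 / (-23)
Step 4: A = -1/23

-1/23


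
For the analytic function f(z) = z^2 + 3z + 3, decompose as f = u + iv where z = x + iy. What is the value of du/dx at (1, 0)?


Step 1: f(z) = (x+iy)^2 + 3(x+iy) + 3
Step 2: u = (x^2 - y^2) + 3x + 3
Step 3: u_x = 2x + 3
Step 4: At (1, 0): u_x = 2 + 3 = 5

5


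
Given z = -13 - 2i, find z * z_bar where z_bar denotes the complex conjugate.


Step 1: conj(z) = -13 + 2i
Step 2: z * conj(z) = (-13)^2 + (-2)^2
Step 3: = 169 + 4 = 173

173


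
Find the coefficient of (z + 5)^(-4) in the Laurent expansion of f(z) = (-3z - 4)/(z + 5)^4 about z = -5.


Step 1: Write the numerator in powers of (z + 5): -3z - 4 = -3(z + 5) + (-3*(-5) - 4) = -3(z + 5) + 11
Step 2: Divide by (z + 5)^4: f(z) = 11(z + 5)^(-4) - 3(z + 5)^(-3)
Step 3: This finite sum is the Laurent series of f about z = -5.
Step 4: Coefficient of (z + 5)^(-4) = -3*(-5) - 4 = 11

11


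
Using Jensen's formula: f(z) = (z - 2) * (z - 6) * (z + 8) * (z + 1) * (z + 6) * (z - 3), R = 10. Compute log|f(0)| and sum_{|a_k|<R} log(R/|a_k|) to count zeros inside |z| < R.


Jensen's formula: (1/2pi)*integral log|f(Re^it)|dt = log|f(0)| + sum_{|a_k|<R} log(R/|a_k|)
Step 1: f(0) = (-2) * (-6) * 8 * 1 * 6 * (-3) = -1728
Step 2: log|f(0)| = log|2| + log|6| + log|-8| + log|-1| + log|-6| + log|3| = 7.4547
Step 3: Zeros inside |z| < 10: 2, 6, -8, -1, -6, 3
Step 4: Jensen sum = log(10/2) + log(10/6) + log(10/8) + log(10/1) + log(10/6) + log(10/3) = 6.3608
Step 5: n(R) = number of terms in the Jensen sum = count of zeros inside |z| < 10 = 6

6


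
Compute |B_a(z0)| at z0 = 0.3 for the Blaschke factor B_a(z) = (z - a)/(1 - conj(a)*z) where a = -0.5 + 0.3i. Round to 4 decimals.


Step 1: Numerator z0 - a = 0.3 - (-0.5 + 0.3i) = 0.8 - 0.3i
Step 2: Denominator 1 - conj(a)*z0 = 1 - (-0.5 - 0.3i)*0.3 = 1.15 + 0.09i
Step 3: |z0 - a|^2 = 0.8^2 + (-0.3)^2 = 0.73; |1 - conj(a)*z0|^2 = 1.15^2 + 0.09^2 = 1.3306
Step 4: |B_a(0.3)| = sqrt(0.73 / 1.3306) = sqrt(0.548625)
Step 5: = 0.7407

0.7407


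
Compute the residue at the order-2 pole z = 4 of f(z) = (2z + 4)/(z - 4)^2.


Step 1: Pole of order 2 at z = 4
Step 2: Res = lim d/dz [(z - 4)^2 * f(z)] as z -> 4
Step 3: (z - 4)^2 * f(z) = 2z + 4
Step 4: d/dz[2z + 4] = 2

2


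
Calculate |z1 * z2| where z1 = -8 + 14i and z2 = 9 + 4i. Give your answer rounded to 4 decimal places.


Step 1: |z1| = sqrt((-8)^2 + 14^2) = sqrt(260)
Step 2: |z2| = sqrt(9^2 + 4^2) = sqrt(97)
Step 3: |z1*z2| = |z1|*|z2| = sqrt(260) * sqrt(97) = sqrt(260 * 97) = sqrt(25220)
Step 4: = 158.8081

158.8081


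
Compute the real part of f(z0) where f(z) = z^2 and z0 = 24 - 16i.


Step 1: z0 = 24 - 16i
Step 2: z0^2 = 24^2 - (-16)^2 - 768i
Step 3: real part = 576 - 256 = 320

320


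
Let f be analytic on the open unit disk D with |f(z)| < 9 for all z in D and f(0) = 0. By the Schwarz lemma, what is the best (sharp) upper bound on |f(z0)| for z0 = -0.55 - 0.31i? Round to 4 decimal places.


Step 1: g = f/9 maps D -> D with g(0) = 0, so by the Schwarz lemma |g(z)| <= |z|, i.e. |f(z)| <= 9|z|; this is sharp (f(z) = 9z).
Step 2: |z0|^2 = (-0.55)^2 + (-0.31)^2 = 0.3986
Step 3: |z0| = sqrt(0.3986) = 0.631348
Step 4: Best bound = 9 * |z0| = 9 * 0.631348 = 5.6821

5.6821


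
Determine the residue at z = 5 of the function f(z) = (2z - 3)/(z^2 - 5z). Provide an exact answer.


Step 1: Q(z) = z^2 - 5z = (z - 5)(z)
Step 2: Q'(z) = 2z - 5
Step 3: Q'(5) = 5, P(5) = 7
Step 4: Res = P(5)/Q'(5) = 7/5 = 7/5

7/5


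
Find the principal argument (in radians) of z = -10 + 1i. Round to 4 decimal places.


Step 1: z = -10 + 1i
Step 2: arg(z) = atan2(1, -10)
Step 3: arg(z) = 3.0419

3.0419


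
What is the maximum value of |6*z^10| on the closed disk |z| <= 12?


Step 1: On |z| = 12, |f(z)| = 6 * |z|^10 = 6 * 12^10
Step 2: By maximum modulus principle, maximum is on boundary.
Step 3: Maximum = 6 * 61917364224 = 371504185344

371504185344


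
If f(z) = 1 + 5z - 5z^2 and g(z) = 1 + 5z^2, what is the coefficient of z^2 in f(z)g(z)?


Step 1: z^2 term in f*g comes from: (1)*(5z^2) + (5z)*(0) + (-5z^2)*(1)
Step 2: = 5 + 0 - 5
Step 3: = 0

0


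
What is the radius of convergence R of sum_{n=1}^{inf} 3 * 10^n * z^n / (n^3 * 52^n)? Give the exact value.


Step 1: General term a_n = 3 * 10^n / (n^3 * 52^n)
Step 2: By the root test, |a_n|^(1/n) = 3^(1/n) * 10 / (n^(3/n) * 52) -> 10/52 as n -> infinity (since 3^(1/n) -> 1 and n^(3/n) -> 1)
Step 3: R = 1/lim|a_n|^(1/n) = 52/10 = 26/5

26/5


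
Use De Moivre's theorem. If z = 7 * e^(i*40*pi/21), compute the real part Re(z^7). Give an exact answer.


Step 1: By De Moivre's theorem, z^7 = 7^7 * e^(i*7*40*pi/21) = 823543 * (cos(40*pi/3) + i*sin(40*pi/3))
Step 2: |z|^7 = 7^7 = 823543
Step 3: Reduce the angle mod 2*pi: 40*pi/3 - 12*pi = 4*pi/3
Step 4: cos(4*pi/3) = -1/2
Step 5: Re(z^7) = 823543 * (-1/2) = -823543/2

-823543/2


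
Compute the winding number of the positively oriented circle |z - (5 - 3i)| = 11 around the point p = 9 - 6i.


Step 1: Center c = (5, -3), radius = 11
Step 2: |p - c|^2 = 4^2 + (-3)^2 = 25
Step 3: r^2 = 121
Step 4: |p-c| < r so winding number = 1

1


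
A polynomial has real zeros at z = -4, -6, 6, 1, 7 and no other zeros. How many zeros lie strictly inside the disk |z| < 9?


Step 1: Check each root:
  z = -4: |-4| = 4 < 9
  z = -6: |-6| = 6 < 9
  z = 6: |6| = 6 < 9
  z = 1: |1| = 1 < 9
  z = 7: |7| = 7 < 9
Step 2: Count = 5

5


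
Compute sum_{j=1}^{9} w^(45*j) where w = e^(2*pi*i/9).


Step 1: The sum sum_{j=1}^{n} w^(k*j) equals n if n | k, else 0.
Step 2: Here n = 9, k = 45
Step 3: Does n divide k? 9 | 45 -> True
Step 4: Sum = 9

9


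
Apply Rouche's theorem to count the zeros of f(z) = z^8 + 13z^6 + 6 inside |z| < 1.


Step 1: On |z| = 1 the three terms have sizes |z^8| = 1^8 = 1, |13z^6| = 13*1^6 = 13, |6| = 6
Step 2: The dominant term is g(z) = 13z^6; let h(z) = z^8 + 6 so f = g + h
Step 3: On |z| = 1: |g| = 13 and |h| <= 1 + 6 = 7
Step 4: Since 13 > 7, |h| < |g| on |z| = 1, so by Rouche f has the same number of zeros as g inside |z| < 1
Step 5: g(z) = 13z^6 has 6 zeros (at the origin, multiplicity 6) inside |z| < 1. Answer = 6

6


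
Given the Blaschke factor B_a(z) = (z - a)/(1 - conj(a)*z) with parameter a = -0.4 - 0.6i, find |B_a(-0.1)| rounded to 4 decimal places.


Step 1: Numerator z0 - a = -0.1 - (-0.4 - 0.6i) = 0.3 + 0.6i
Step 2: Denominator 1 - conj(a)*z0 = 1 - (-0.4 + 0.6i)*(-0.1) = 0.96 + 0.06i
Step 3: |z0 - a|^2 = 0.3^2 + 0.6^2 = 0.45; |1 - conj(a)*z0|^2 = 0.96^2 + 0.06^2 = 0.9252
Step 4: |B_a(-0.1)| = sqrt(0.45 / 0.9252) = sqrt(0.486381)
Step 5: = 0.6974

0.6974


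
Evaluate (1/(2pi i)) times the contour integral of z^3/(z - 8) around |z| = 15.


Step 1: f(z) = z^3, a = 8 is inside |z| = 15
Step 2: By Cauchy integral formula: (1/(2pi*i)) * integral = f(a)
Step 3: f(8) = 8^3 = 512

512


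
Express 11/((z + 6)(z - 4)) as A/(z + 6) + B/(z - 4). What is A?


Step 1: Multiply both sides by (z + 6) and set z = -6
Step 2: A = 11 / (-6 - 4)
Step 3: A = 11 / (-10)
Step 4: A = -11/10

-11/10


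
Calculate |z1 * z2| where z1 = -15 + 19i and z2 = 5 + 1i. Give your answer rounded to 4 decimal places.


Step 1: |z1| = sqrt((-15)^2 + 19^2) = sqrt(586)
Step 2: |z2| = sqrt(5^2 + 1^2) = sqrt(26)
Step 3: |z1*z2| = |z1|*|z2| = sqrt(586) * sqrt(26) = sqrt(586 * 26) = sqrt(15236)
Step 4: = 123.4342

123.4342
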